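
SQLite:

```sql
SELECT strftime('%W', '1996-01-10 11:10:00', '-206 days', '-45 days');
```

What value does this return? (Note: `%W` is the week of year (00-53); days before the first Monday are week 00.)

18

First apply '-206 days', '-45 days': 1996-01-10 11:10:00 → 1995-05-04 11:10:00.
1995-05-04 is a Thursday. SQLite's %W counts Mondays since the year started; the result is 18.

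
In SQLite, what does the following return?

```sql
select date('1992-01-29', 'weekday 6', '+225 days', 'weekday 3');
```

1992-09-16

`weekday 6` advances to the next Saturday; 1992-01-29 is a Wednesday, so it moves forward to 1992-02-01.
Applying '+225 days' to 1992-02-01: counting 225 days forward gives 1992-09-13.
`weekday 3` advances to the next Wednesday; 1992-09-13 is a Sunday, so it moves forward to 1992-09-16.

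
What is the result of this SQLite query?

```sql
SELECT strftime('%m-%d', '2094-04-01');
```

`%m-%d` extracts the month-day: 04-01.

04-01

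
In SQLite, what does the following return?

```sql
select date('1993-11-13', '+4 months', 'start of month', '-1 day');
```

Adding +4 months to 1993-11-13 gives 1994-03-13.
`start of month` rewinds 1994-03-13 to 1994-03-01.
Going back 1 day from 1994-03-01 reaches 1994-02-28 (last day of February, 28 days).

1994-02-28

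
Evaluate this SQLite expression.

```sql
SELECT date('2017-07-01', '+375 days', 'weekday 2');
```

Applying '+375 days' to 2017-07-01: counting 375 days forward gives 2018-07-11.
`weekday 2` advances to the next Tuesday; 2018-07-11 is a Wednesday, so it moves forward to 2018-07-17.

2018-07-17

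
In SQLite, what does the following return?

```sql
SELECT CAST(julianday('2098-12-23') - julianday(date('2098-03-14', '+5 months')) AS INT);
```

Adding +5 months to 2098-03-14 gives 2098-08-14.
17 days remain in August 2098 after the 14th (31 − 14).
September 2098: 30 days.
October 2098: 31 days.
November 2098: 30 days.
Then 23 days into December 2098.
Total: 17 + 30 + 31 + 30 + 23 = 131.

131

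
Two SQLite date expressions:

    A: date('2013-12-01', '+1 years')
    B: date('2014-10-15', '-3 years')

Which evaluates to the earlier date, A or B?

B

A = 2014-12-01.
B = 2011-10-15.
B is earlier.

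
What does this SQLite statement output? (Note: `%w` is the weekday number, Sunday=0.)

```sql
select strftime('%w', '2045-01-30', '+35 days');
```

1

First apply '+35 days': 2045-01-30 → 2045-03-06.
2045-03-06 is a Monday; with Sunday=0 that is 1.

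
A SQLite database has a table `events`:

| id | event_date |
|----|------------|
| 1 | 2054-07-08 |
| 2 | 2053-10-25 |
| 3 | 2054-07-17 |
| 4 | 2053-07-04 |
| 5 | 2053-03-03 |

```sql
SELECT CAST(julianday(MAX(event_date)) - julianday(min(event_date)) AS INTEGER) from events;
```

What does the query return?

501

MIN = 2053-03-03, MAX = 2054-07-17.
28 days remain in March 2053 after the 3rd (31 − 3).
Full months from April 2053 through June 2054 contribute their day counts.
Then 17 days into July 2054.
Total: 28 + 30 + 31 + 30 + 31 + 31 + 30 + 31 + 30 + 31 + 31 + 28 + 31 + 30 + 31 + 30 + 17 = 501.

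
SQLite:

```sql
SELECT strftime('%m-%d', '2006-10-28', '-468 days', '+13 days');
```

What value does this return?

07-30

First apply '-468 days', '+13 days': 2006-10-28 → 2005-07-30.
`%m-%d` extracts the month-day: 07-30.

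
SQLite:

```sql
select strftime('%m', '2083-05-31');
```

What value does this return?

05

`%m` extracts the 2-digit month (01-12): 05.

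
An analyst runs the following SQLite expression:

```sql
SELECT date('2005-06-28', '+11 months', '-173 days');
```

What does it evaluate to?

Adding +11 months to 2005-06-28 gives 2006-05-28.
Applying '-173 days' to 2006-05-28: counting 173 days back gives 2005-12-06.

2005-12-06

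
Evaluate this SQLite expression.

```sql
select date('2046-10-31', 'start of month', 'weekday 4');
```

`start of month` rewinds 2046-10-31 to 2046-10-01.
`weekday 4` advances to the next Thursday; 2046-10-01 is a Monday, so it moves forward to 2046-10-04.

2046-10-04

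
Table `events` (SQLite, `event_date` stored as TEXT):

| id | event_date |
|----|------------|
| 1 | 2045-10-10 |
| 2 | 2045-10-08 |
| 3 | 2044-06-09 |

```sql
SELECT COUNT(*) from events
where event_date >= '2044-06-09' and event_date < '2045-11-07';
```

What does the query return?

Rows in [2044-06-09, 2045-11-07): 2045-10-10, 2045-10-08, 2044-06-09 → 3 rows.

3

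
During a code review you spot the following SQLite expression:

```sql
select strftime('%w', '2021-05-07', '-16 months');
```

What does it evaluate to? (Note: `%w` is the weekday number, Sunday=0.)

First apply '-16 months': 2021-05-07 → 2020-01-07.
2020-01-07 is a Tuesday; with Sunday=0 that is 2.

2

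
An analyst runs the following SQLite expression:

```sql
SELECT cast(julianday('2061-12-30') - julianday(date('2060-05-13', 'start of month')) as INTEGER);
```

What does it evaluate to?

608

`start of month` rewinds 2060-05-13 to 2060-05-01.
30 days remain in May 2060 after the 1st (31 − 1).
Full months from June 2060 through November 2061 contribute their day counts.
Then 30 days into December 2061.
Total: 30 + 30 + 31 + 31 + 30 + 31 + 30 + 31 + 31 + 28 + 31 + 30 + 31 + 30 + 31 + 31 + 30 + 31 + 30 + 30 = 608.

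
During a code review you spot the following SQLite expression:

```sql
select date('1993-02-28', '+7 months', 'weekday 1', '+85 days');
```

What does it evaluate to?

Adding +7 months to 1993-02-28 gives 1993-09-28.
`weekday 1` advances to the next Monday; 1993-09-28 is a Tuesday, so it moves forward to 1993-10-04.
Applying '+85 days' to 1993-10-04: counting 85 days forward gives 1993-12-28.

1993-12-28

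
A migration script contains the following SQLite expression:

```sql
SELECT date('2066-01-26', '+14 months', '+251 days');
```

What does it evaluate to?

Adding +14 months to 2066-01-26 gives 2067-03-26.
Applying '+251 days' to 2067-03-26: counting 251 days forward gives 2067-12-02.

2067-12-02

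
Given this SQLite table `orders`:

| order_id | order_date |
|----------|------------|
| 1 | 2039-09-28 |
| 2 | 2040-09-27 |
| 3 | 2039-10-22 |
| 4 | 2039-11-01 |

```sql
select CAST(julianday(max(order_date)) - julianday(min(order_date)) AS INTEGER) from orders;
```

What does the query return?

MIN = 2039-09-28, MAX = 2040-09-27.
2 days remain in September 2039 after the 28th (30 − 28).
Full months from October 2039 through August 2040 contribute their day counts.
Then 27 days into September 2040.
Total: 2 + 31 + 30 + 31 + 31 + 29 + 31 + 30 + 31 + 30 + 31 + 31 + 27 = 365.

365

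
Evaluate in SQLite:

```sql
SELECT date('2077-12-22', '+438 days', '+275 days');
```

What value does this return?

Applying '+438 days' to 2077-12-22: counting 438 days forward gives 2079-03-05.
Applying '+275 days' to 2079-03-05: counting 275 days forward gives 2079-12-05.

2079-12-05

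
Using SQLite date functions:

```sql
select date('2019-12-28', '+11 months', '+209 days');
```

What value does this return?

Adding +11 months to 2019-12-28 gives 2020-11-28.
Applying '+209 days' to 2020-11-28: counting 209 days forward gives 2021-06-25.

2021-06-25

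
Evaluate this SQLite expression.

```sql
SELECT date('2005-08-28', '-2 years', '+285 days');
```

Adding -2 years to 2005-08-28 gives 2003-08-28.
Applying '+285 days' to 2003-08-28: counting 285 days forward gives 2004-06-08.

2004-06-08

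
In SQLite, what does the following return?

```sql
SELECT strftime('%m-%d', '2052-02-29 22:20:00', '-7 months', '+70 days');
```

First apply '-7 months', '+70 days': 2052-02-29 22:20:00 → 2051-10-07 22:20:00.
`%m-%d` extracts the month-day: 10-07.

10-07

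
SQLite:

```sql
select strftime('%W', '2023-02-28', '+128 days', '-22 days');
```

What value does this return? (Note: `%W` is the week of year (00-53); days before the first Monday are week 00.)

24

First apply '+128 days', '-22 days': 2023-02-28 → 2023-06-14.
2023-06-14 is a Wednesday. SQLite's %W counts Mondays since the year started; the result is 24.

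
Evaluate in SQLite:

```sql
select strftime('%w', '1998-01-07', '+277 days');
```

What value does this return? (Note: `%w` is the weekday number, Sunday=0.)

First apply '+277 days': 1998-01-07 → 1998-10-11.
1998-10-11 is a Sunday; with Sunday=0 that is 0.

0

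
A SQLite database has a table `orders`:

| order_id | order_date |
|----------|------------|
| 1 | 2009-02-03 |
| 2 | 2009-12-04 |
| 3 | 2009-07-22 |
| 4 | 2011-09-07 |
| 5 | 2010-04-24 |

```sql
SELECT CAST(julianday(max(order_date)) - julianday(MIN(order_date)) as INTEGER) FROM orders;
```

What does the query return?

946

MIN = 2009-02-03, MAX = 2011-09-07.
25 days remain in February 2009 after the 3rd (28 − 3).
Full months from March 2009 through August 2011 contribute their day counts.
Then 7 days into September 2011.
Total: 25 + 31 + 30 + 31 + 30 + 31 + 31 + 30 + 31 + 30 + 31 + 31 + 28 + 31 + 30 + 31 + 30 + 31 + 31 + 30 + 31 + 30 + 31 + 31 + 28 + 31 + 30 + 31 + 30 + 31 + 31 + 7 = 946.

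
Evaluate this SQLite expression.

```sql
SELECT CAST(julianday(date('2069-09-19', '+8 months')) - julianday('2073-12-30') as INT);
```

-1321

Adding +8 months to 2069-09-19 gives 2070-05-19.
12 days remain in May 2070 after the 19th (31 − 19).
Full months from June 2070 through November 2073 contribute their day counts.
Then 30 days into December 2073.
Total: 12 + 30 + 31 + 31 + 30 + 31 + 30 + 31 + 31 + 28 + 31 + 30 + 31 + 30 + 31 + 31 + 30 + 31 + 30 + 31 + 31 + 29 + 31 + 30 + 31 + 30 + 31 + 31 + 30 + 31 + 30 + 31 + 31 + 28 + 31 + 30 + 31 + 30 + 31 + 31 + 30 + 31 + 30 + 30 = 1321.
The subtraction is earlier − later, so the result is −1321 → -1321.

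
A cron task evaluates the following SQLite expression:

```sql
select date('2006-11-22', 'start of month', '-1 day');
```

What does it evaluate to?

`start of month` rewinds 2006-11-22 to 2006-11-01.
Going back 1 day from 2006-11-01 reaches 2006-10-31 (last day of October, 31 days).

2006-10-31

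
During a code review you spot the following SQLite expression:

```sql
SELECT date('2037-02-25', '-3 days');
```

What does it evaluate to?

Going back 3 days within February lands on 2037-02-22.

2037-02-22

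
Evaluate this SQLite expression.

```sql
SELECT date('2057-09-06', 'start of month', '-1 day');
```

2057-08-31

`start of month` rewinds 2057-09-06 to 2057-09-01.
Going back 1 day from 2057-09-01 reaches 2057-08-31 (last day of August, 31 days).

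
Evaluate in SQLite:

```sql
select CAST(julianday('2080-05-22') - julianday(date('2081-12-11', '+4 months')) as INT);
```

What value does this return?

Adding +4 months to 2081-12-11 gives 2082-04-11.
9 days remain in May 2080 after the 22nd (31 − 22).
Full months from June 2080 through March 2082 contribute their day counts.
Then 11 days into April 2082.
Total: 9 + 30 + 31 + 31 + 30 + 31 + 30 + 31 + 31 + 28 + 31 + 30 + 31 + 30 + 31 + 31 + 30 + 31 + 30 + 31 + 31 + 28 + 31 + 11 = 689.
The subtraction is earlier − later, so the result is −689 → -689.

-689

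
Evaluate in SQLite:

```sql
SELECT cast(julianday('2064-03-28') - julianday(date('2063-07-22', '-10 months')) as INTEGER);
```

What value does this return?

Adding -10 months to 2063-07-22 gives 2062-09-22.
8 days remain in September 2062 after the 22nd (30 − 22).
Full months from October 2062 through February 2064 contribute their day counts.
Then 28 days into March 2064.
Total: 8 + 31 + 30 + 31 + 31 + 28 + 31 + 30 + 31 + 30 + 31 + 31 + 30 + 31 + 30 + 31 + 31 + 29 + 28 = 553.

553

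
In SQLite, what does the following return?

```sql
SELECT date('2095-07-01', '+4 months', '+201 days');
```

Adding +4 months to 2095-07-01 gives 2095-11-01.
Applying '+201 days' to 2095-11-01: counting 201 days forward gives 2096-05-20.

2096-05-20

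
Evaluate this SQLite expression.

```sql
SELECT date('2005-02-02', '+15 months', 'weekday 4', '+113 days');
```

2006-08-25

Adding +15 months to 2005-02-02 gives 2006-05-02.
`weekday 4` advances to the next Thursday; 2006-05-02 is a Tuesday, so it moves forward to 2006-05-04.
Applying '+113 days' to 2006-05-04: counting 113 days forward gives 2006-08-25.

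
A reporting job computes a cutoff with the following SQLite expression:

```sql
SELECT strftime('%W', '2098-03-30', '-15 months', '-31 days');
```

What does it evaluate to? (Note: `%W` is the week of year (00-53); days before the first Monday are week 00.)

First apply '-15 months', '-31 days': 2098-03-30 → 2096-11-29.
2096-11-29 is a Thursday. SQLite's %W counts Mondays since the year started; the result is 48.

48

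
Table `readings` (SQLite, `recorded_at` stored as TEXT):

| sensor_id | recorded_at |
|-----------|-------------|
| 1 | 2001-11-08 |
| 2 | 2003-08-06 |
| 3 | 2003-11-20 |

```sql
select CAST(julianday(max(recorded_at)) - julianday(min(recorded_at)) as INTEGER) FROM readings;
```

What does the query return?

MIN = 2001-11-08, MAX = 2003-11-20.
22 days remain in November 2001 after the 8th (30 − 8).
Full months from December 2001 through October 2003 contribute their day counts.
Then 20 days into November 2003.
Total: 22 + 31 + 31 + 28 + 31 + 30 + 31 + 30 + 31 + 31 + 30 + 31 + 30 + 31 + 31 + 28 + 31 + 30 + 31 + 30 + 31 + 31 + 30 + 31 + 20 = 742.

742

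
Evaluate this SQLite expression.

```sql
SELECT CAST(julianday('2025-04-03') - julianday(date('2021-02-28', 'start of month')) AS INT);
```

1522

`start of month` rewinds 2021-02-28 to 2021-02-01.
27 days remain in February 2021 after the 1st (28 − 1).
Full months from March 2021 through March 2025 contribute their day counts.
Then 3 days into April 2025.
Total: 27 + 31 + 30 + 31 + 30 + 31 + 31 + 30 + 31 + 30 + 31 + 31 + 28 + 31 + 30 + 31 + 30 + 31 + 31 + 30 + 31 + 30 + 31 + 31 + 28 + 31 + 30 + 31 + 30 + 31 + 31 + 30 + 31 + 30 + 31 + 31 + 29 + 31 + 30 + 31 + 30 + 31 + 31 + 30 + 31 + 30 + 31 + 31 + 28 + 31 + 3 = 1522.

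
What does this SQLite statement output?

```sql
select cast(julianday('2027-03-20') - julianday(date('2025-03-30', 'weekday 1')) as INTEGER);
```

719

`weekday 1` advances to the next Monday; 2025-03-30 is a Sunday, so it moves forward to 2025-03-31.
0 days remain in March 2025 after the 31st (31 − 31).
Full months from April 2025 through February 2027 contribute their day counts.
Then 20 days into March 2027.
Total: 0 + 30 + 31 + 30 + 31 + 31 + 30 + 31 + 30 + 31 + 31 + 28 + 31 + 30 + 31 + 30 + 31 + 31 + 30 + 31 + 30 + 31 + 31 + 28 + 20 = 719.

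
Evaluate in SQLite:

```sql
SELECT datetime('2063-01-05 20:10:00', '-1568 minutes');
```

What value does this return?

2063-01-04 18:02:00

1568 minutes = 26h 8m; -1568 minutes from 2063-01-05 20:10:00 is 2063-01-04 18:02:00 (crosses midnight).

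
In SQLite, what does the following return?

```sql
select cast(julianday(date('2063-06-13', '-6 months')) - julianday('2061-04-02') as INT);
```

620

Adding -6 months to 2063-06-13 gives 2062-12-13.
28 days remain in April 2061 after the 2nd (30 − 2).
Full months from May 2061 through November 2062 contribute their day counts.
Then 13 days into December 2062.
Total: 28 + 31 + 30 + 31 + 31 + 30 + 31 + 30 + 31 + 31 + 28 + 31 + 30 + 31 + 30 + 31 + 31 + 30 + 31 + 30 + 13 = 620.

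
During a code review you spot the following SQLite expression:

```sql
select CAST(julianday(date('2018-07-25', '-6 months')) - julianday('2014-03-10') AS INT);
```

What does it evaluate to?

1417

Adding -6 months to 2018-07-25 gives 2018-01-25.
21 days remain in March 2014 after the 10th (31 − 10).
Full months from April 2014 through December 2017 contribute their day counts.
Then 25 days into January 2018.
Total: 21 + 30 + 31 + 30 + 31 + 31 + 30 + 31 + 30 + 31 + 31 + 28 + 31 + 30 + 31 + 30 + 31 + 31 + 30 + 31 + 30 + 31 + 31 + 29 + 31 + 30 + 31 + 30 + 31 + 31 + 30 + 31 + 30 + 31 + 31 + 28 + 31 + 30 + 31 + 30 + 31 + 31 + 30 + 31 + 30 + 31 + 25 = 1417.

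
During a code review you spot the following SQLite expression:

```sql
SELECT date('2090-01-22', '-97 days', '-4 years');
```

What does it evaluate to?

2085-10-17

Applying '-97 days' to 2090-01-22: counting 97 days back gives 2089-10-17.
Adding -4 years to 2089-10-17 gives 2085-10-17.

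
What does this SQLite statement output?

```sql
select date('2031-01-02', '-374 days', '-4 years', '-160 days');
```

Applying '-374 days' to 2031-01-02: counting 374 days back gives 2029-12-24.
Adding -4 years to 2029-12-24 gives 2025-12-24.
Applying '-160 days' to 2025-12-24: counting 160 days back gives 2025-07-17.

2025-07-17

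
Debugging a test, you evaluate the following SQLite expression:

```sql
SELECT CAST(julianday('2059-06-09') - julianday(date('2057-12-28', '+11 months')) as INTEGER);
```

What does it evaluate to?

193

Adding +11 months to 2057-12-28 gives 2058-11-28.
2 days remain in November 2058 after the 28th (30 − 28).
Full months from December 2058 through May 2059 contribute their day counts.
Then 9 days into June 2059.
Total: 2 + 31 + 31 + 28 + 31 + 30 + 31 + 9 = 193.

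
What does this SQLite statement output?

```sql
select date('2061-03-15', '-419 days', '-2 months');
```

2059-11-21

Applying '-419 days' to 2061-03-15: counting 419 days back gives 2060-01-21.
Adding -2 months to 2060-01-21 gives 2059-11-21.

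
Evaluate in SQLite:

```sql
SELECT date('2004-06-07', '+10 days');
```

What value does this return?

Advancing 10 more days within June lands on 2004-06-17.

2004-06-17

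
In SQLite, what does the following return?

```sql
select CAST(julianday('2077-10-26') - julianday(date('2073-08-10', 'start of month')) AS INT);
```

`start of month` rewinds 2073-08-10 to 2073-08-01.
30 days remain in August 2073 after the 1st (31 − 1).
Full months from September 2073 through September 2077 contribute their day counts.
Then 26 days into October 2077.
Total: 30 + 30 + 31 + 30 + 31 + 31 + 28 + 31 + 30 + 31 + 30 + 31 + 31 + 30 + 31 + 30 + 31 + 31 + 28 + 31 + 30 + 31 + 30 + 31 + 31 + 30 + 31 + 30 + 31 + 31 + 29 + 31 + 30 + 31 + 30 + 31 + 31 + 30 + 31 + 30 + 31 + 31 + 28 + 31 + 30 + 31 + 30 + 31 + 31 + 30 + 26 = 1547.

1547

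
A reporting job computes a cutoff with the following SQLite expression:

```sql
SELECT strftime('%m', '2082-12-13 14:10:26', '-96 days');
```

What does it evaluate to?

First apply '-96 days': 2082-12-13 14:10:26 → 2082-09-08 14:10:26.
`%m` extracts the 2-digit month (01-12): 09.

09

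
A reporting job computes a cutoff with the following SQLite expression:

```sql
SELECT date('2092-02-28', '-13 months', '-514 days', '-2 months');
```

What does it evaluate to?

2089-07-01

Adding -13 months to 2092-02-28 gives 2091-01-28.
Applying '-514 days' to 2091-01-28: counting 514 days back gives 2089-09-01.
Adding -2 months to 2089-09-01 gives 2089-07-01.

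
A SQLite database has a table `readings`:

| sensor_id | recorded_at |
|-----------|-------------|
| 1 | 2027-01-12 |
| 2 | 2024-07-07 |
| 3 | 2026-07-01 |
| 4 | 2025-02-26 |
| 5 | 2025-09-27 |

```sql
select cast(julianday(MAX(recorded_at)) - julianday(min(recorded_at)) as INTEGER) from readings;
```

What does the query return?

919

MIN = 2024-07-07, MAX = 2027-01-12.
24 days remain in July 2024 after the 7th (31 − 7).
Full months from August 2024 through December 2026 contribute their day counts.
Then 12 days into January 2027.
Total: 24 + 31 + 30 + 31 + 30 + 31 + 31 + 28 + 31 + 30 + 31 + 30 + 31 + 31 + 30 + 31 + 30 + 31 + 31 + 28 + 31 + 30 + 31 + 30 + 31 + 31 + 30 + 31 + 30 + 31 + 12 = 919.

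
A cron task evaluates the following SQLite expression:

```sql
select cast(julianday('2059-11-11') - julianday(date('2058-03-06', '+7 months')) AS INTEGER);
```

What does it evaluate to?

401

Adding +7 months to 2058-03-06 gives 2058-10-06.
25 days remain in October 2058 after the 6th (31 − 6).
Full months from November 2058 through October 2059 contribute their day counts.
Then 11 days into November 2059.
Total: 25 + 30 + 31 + 31 + 28 + 31 + 30 + 31 + 30 + 31 + 31 + 30 + 31 + 11 = 401.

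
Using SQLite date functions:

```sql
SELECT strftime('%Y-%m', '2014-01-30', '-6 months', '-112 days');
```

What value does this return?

2013-04

First apply '-6 months', '-112 days': 2014-01-30 → 2013-04-09.
`%Y-%m` extracts the year-month: 2013-04.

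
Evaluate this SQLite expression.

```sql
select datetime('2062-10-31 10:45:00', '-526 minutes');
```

2062-10-31 01:59:00

526 minutes = 8h 46m; -526 minutes from 2062-10-31 10:45:00 is 2062-10-31 01:59:00.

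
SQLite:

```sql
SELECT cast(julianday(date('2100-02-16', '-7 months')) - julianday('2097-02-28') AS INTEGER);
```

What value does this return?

Adding -7 months to 2100-02-16 gives 2099-07-16.
0 days remain in February 2097 after the 28th (28 − 28).
Full months from March 2097 through June 2099 contribute their day counts.
Then 16 days into July 2099.
Total: 0 + 31 + 30 + 31 + 30 + 31 + 31 + 30 + 31 + 30 + 31 + 31 + 28 + 31 + 30 + 31 + 30 + 31 + 31 + 30 + 31 + 30 + 31 + 31 + 28 + 31 + 30 + 31 + 30 + 16 = 868.

868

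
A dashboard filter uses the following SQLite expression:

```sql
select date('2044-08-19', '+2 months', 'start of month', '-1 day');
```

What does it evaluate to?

2044-09-30

Adding +2 months to 2044-08-19 gives 2044-10-19.
`start of month` rewinds 2044-10-19 to 2044-10-01.
Going back 1 day from 2044-10-01 reaches 2044-09-30 (last day of September, 30 days).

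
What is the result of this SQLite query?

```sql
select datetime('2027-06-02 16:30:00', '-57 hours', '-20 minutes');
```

-57 hours from 2027-06-02 16:30:00 is 2027-05-31 07:30:00 (crosses midnight).
-20 minutes from 2027-05-31 07:30:00 is 2027-05-31 07:10:00.

2027-05-31 07:10:00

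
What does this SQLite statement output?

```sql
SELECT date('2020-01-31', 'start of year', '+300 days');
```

`start of year` rewinds 2020-01-31 to 2020-01-01.
Applying '+300 days' to 2020-01-01: counting 300 days forward gives 2020-10-27.

2020-10-27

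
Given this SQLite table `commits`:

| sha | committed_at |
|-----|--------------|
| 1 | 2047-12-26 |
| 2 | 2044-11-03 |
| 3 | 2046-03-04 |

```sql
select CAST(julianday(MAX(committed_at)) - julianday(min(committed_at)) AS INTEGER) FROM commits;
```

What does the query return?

MIN = 2044-11-03, MAX = 2047-12-26.
27 days remain in November 2044 after the 3rd (30 − 3).
Full months from December 2044 through November 2047 contribute their day counts.
Then 26 days into December 2047.
Total: 27 + 31 + 31 + 28 + 31 + 30 + 31 + 30 + 31 + 31 + 30 + 31 + 30 + 31 + 31 + 28 + 31 + 30 + 31 + 30 + 31 + 31 + 30 + 31 + 30 + 31 + 31 + 28 + 31 + 30 + 31 + 30 + 31 + 31 + 30 + 31 + 30 + 26 = 1148.

1148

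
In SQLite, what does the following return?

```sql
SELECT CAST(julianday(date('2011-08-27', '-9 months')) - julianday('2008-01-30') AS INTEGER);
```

Adding -9 months to 2011-08-27 gives 2010-11-27.
1 day remains in January 2008 after the 30th (31 − 30).
Full months from February 2008 through October 2010 contribute their day counts.
Then 27 days into November 2010.
Total: 1 + 29 + 31 + 30 + 31 + 30 + 31 + 31 + 30 + 31 + 30 + 31 + 31 + 28 + 31 + 30 + 31 + 30 + 31 + 31 + 30 + 31 + 30 + 31 + 31 + 28 + 31 + 30 + 31 + 30 + 31 + 31 + 30 + 31 + 27 = 1032.

1032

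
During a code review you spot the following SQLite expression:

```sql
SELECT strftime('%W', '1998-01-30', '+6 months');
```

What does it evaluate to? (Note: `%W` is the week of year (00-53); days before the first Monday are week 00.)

First apply '+6 months': 1998-01-30 → 1998-07-30.
1998-07-30 is a Thursday. SQLite's %W counts Mondays since the year started; the result is 30.

30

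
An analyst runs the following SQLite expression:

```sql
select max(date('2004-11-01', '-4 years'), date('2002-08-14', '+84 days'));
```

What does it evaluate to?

date('2004-11-01', '-4 years') → 2000-11-01.
date('2002-08-14', '+84 days') → 2002-11-06.
Later of the two is 2002-11-06.

2002-11-06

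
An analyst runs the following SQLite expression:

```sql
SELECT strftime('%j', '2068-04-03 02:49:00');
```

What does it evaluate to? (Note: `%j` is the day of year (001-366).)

094

Day-of-year for 2068-04-03: days since 2068-01-01 inclusive = 94, zero-padded to 094.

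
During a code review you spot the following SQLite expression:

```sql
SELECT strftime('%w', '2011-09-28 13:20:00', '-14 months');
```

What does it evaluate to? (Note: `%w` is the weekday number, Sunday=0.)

3

First apply '-14 months': 2011-09-28 13:20:00 → 2010-07-28 13:20:00.
2010-07-28 is a Wednesday; with Sunday=0 that is 3.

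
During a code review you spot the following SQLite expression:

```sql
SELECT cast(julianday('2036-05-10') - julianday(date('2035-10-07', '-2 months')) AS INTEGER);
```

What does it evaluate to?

Adding -2 months to 2035-10-07 gives 2035-08-07.
24 days remain in August 2035 after the 7th (31 − 7).
Full months from September 2035 through April 2036 contribute their day counts.
Then 10 days into May 2036.
Total: 24 + 30 + 31 + 30 + 31 + 31 + 29 + 31 + 30 + 10 = 277.

277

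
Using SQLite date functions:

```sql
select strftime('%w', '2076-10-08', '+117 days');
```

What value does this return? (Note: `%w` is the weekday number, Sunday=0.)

2

First apply '+117 days': 2076-10-08 → 2077-02-02.
2077-02-02 is a Tuesday; with Sunday=0 that is 2.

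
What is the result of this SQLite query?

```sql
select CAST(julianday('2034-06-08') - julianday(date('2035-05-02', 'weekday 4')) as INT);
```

-329

`weekday 4` advances to the next Thursday; 2035-05-02 is a Wednesday, so it moves forward to 2035-05-03.
22 days remain in June 2034 after the 8th (30 − 8).
Full months from July 2034 through April 2035 contribute their day counts.
Then 3 days into May 2035.
Total: 22 + 31 + 31 + 30 + 31 + 30 + 31 + 31 + 28 + 31 + 30 + 3 = 329.
The subtraction is earlier − later, so the result is −329 → -329.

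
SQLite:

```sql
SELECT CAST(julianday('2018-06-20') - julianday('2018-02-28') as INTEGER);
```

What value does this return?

0 days remain in February 2018 after the 28th (28 − 28).
March 2018: 31 days.
April 2018: 30 days.
May 2018: 31 days.
Then 20 days into June 2018.
Total: 0 + 31 + 30 + 31 + 20 = 112.

112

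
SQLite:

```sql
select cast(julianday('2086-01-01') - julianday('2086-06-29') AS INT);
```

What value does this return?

-179

30 days remain in January 2086 after the 1st (31 − 1).
February 2086: 28 days.
March 2086: 31 days.
April 2086: 30 days.
May 2086: 31 days.
Then 29 days into June 2086.
Total: 30 + 28 + 31 + 30 + 31 + 29 = 179.
The subtraction is earlier − later, so the result is −179 → -179.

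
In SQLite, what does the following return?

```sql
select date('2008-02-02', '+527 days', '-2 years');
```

2007-07-13

Applying '+527 days' to 2008-02-02: counting 527 days forward gives 2009-07-13.
Adding -2 years to 2009-07-13 gives 2007-07-13.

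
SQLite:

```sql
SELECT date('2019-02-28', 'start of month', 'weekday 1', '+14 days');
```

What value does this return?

2019-02-18

`start of month` rewinds 2019-02-28 to 2019-02-01.
`weekday 1` advances to the next Monday; 2019-02-01 is a Friday, so it moves forward to 2019-02-04.
Advancing 14 more days within February lands on 2019-02-18.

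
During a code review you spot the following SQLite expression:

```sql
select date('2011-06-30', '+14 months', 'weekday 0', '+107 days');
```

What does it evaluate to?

2012-12-18

Adding +14 months to 2011-06-30 gives 2012-08-30.
`weekday 0` advances to the next Sunday; 2012-08-30 is a Thursday, so it moves forward to 2012-09-02.
Applying '+107 days' to 2012-09-02: counting 107 days forward gives 2012-12-18.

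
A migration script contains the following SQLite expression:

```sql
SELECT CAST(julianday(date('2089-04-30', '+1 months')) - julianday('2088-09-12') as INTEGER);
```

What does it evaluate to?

260

Adding +1 month to 2089-04-30 gives 2089-05-30.
18 days remain in September 2088 after the 12th (30 − 12).
Full months from October 2088 through April 2089 contribute their day counts.
Then 30 days into May 2089.
Total: 18 + 31 + 30 + 31 + 31 + 28 + 31 + 30 + 30 = 260.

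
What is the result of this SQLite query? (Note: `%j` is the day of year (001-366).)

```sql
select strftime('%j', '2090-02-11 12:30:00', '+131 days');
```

173

First apply '+131 days': 2090-02-11 12:30:00 → 2090-06-22 12:30:00.
Day-of-year for 2090-06-22: days since 2090-01-01 inclusive = 173, zero-padded to 173.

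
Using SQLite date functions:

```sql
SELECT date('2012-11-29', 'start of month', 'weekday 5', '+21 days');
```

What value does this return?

`start of month` rewinds 2012-11-29 to 2012-11-01.
`weekday 5` advances to the next Friday; 2012-11-01 is a Thursday, so it moves forward to 2012-11-02.
Advancing 21 more days within November lands on 2012-11-23.

2012-11-23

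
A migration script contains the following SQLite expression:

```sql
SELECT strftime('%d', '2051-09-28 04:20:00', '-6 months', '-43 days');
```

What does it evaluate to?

First apply '-6 months', '-43 days': 2051-09-28 04:20:00 → 2051-02-13 04:20:00.
`%d` extracts the 2-digit day of month: 13.

13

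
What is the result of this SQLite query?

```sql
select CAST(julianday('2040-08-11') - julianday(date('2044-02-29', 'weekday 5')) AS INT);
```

`weekday 5` advances to the next Friday; 2044-02-29 is a Monday, so it moves forward to 2044-03-04.
20 days remain in August 2040 after the 11th (31 − 11).
Full months from September 2040 through February 2044 contribute their day counts.
Then 4 days into March 2044.
Total: 20 + 30 + 31 + 30 + 31 + 31 + 28 + 31 + 30 + 31 + 30 + 31 + 31 + 30 + 31 + 30 + 31 + 31 + 28 + 31 + 30 + 31 + 30 + 31 + 31 + 30 + 31 + 30 + 31 + 31 + 28 + 31 + 30 + 31 + 30 + 31 + 31 + 30 + 31 + 30 + 31 + 31 + 29 + 4 = 1301.
The subtraction is earlier − later, so the result is −1301 → -1301.

-1301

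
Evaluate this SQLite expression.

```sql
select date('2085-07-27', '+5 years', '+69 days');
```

2090-10-04

Adding +5 years to 2085-07-27 gives 2090-07-27.
Applying '+69 days' to 2090-07-27: counting 69 days forward gives 2090-10-04.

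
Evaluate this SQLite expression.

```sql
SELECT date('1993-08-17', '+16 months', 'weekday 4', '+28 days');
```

1995-01-19

Adding +16 months to 1993-08-17 gives 1994-12-17.
`weekday 4` advances to the next Thursday; 1994-12-17 is a Saturday, so it moves forward to 1994-12-22.
December 1994 has 31 days; 9 remain after the 22nd, so 10 days reach 1995-01-01.
Advancing 18 more days within January lands on 1995-01-19.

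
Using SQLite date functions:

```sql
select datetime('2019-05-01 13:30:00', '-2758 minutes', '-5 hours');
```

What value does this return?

2019-04-29 10:32:00

2758 minutes = 45h 58m; -2758 minutes from 2019-05-01 13:30:00 is 2019-04-29 15:32:00 (crosses midnight).
-5 hours from 2019-04-29 15:32:00 is 2019-04-29 10:32:00.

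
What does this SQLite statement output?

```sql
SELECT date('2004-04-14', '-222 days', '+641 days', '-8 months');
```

Applying '-222 days' to 2004-04-14: counting 222 days back gives 2003-09-05.
Applying '+641 days' to 2003-09-05: counting 641 days forward gives 2005-06-07.
Adding -8 months to 2005-06-07 gives 2004-10-07.

2004-10-07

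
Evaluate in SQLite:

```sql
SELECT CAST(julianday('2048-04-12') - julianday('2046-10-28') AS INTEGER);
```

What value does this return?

3 days remain in October 2046 after the 28th (31 − 28).
Full months from November 2046 through March 2048 contribute their day counts.
Then 12 days into April 2048.
Total: 3 + 30 + 31 + 31 + 28 + 31 + 30 + 31 + 30 + 31 + 31 + 30 + 31 + 30 + 31 + 31 + 29 + 31 + 12 = 532.

532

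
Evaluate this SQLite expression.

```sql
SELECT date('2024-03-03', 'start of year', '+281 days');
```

`start of year` rewinds 2024-03-03 to 2024-01-01.
Applying '+281 days' to 2024-01-01: counting 281 days forward gives 2024-10-08.

2024-10-08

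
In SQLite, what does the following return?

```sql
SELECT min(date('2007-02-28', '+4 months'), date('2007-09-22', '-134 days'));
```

2007-05-11

date('2007-02-28', '+4 months') → 2007-06-28.
date('2007-09-22', '-134 days') → 2007-05-11.
Earlier of the two is 2007-05-11.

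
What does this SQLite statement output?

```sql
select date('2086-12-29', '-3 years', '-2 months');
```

2083-10-29

Adding -3 years to 2086-12-29 gives 2083-12-29.
Adding -2 months to 2083-12-29 gives 2083-10-29.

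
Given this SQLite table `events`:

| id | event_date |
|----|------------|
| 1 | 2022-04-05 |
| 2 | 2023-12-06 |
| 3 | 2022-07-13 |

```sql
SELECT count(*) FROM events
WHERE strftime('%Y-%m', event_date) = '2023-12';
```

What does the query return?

Rows with year-month 2023-12: 2023-12-06 → 1.

1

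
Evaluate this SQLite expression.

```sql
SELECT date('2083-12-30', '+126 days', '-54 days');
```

2084-03-11

Applying '+126 days' to 2083-12-30: counting 126 days forward gives 2084-05-04.
Applying '-54 days' to 2084-05-04: counting 54 days back gives 2084-03-11.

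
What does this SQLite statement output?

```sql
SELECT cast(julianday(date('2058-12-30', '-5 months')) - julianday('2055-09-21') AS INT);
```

1043

Adding -5 months to 2058-12-30 gives 2058-07-30.
9 days remain in September 2055 after the 21st (30 − 21).
Full months from October 2055 through June 2058 contribute their day counts.
Then 30 days into July 2058.
Total: 9 + 31 + 30 + 31 + 31 + 29 + 31 + 30 + 31 + 30 + 31 + 31 + 30 + 31 + 30 + 31 + 31 + 28 + 31 + 30 + 31 + 30 + 31 + 31 + 30 + 31 + 30 + 31 + 31 + 28 + 31 + 30 + 31 + 30 + 30 = 1043.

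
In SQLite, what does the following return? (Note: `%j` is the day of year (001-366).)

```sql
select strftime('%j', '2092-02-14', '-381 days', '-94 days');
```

300

First apply '-381 days', '-94 days': 2092-02-14 → 2090-10-27.
Day-of-year for 2090-10-27: days since 2090-01-01 inclusive = 300, zero-padded to 300.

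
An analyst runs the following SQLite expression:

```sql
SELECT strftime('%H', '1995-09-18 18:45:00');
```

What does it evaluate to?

18

`%H` extracts the 2-digit hour (00-23): 18.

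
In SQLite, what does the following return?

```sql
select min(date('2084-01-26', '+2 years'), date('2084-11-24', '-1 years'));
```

2083-11-24

date('2084-01-26', '+2 years') → 2086-01-26.
date('2084-11-24', '-1 years') → 2083-11-24.
Earlier of the two is 2083-11-24.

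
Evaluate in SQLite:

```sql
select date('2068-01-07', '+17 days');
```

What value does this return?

2068-01-24

Advancing 17 more days within January lands on 2068-01-24.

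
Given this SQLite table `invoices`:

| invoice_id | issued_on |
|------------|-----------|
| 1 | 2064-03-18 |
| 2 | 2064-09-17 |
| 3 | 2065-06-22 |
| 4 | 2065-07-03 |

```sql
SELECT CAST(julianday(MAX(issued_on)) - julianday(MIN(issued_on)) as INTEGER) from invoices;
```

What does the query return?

MIN = 2064-03-18, MAX = 2065-07-03.
13 days remain in March 2064 after the 18th (31 − 18).
Full months from April 2064 through June 2065 contribute their day counts.
Then 3 days into July 2065.
Total: 13 + 30 + 31 + 30 + 31 + 31 + 30 + 31 + 30 + 31 + 31 + 28 + 31 + 30 + 31 + 30 + 3 = 472.

472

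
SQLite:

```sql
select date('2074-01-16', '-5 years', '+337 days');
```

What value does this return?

Adding -5 years to 2074-01-16 gives 2069-01-16.
Applying '+337 days' to 2069-01-16: counting 337 days forward gives 2069-12-19.

2069-12-19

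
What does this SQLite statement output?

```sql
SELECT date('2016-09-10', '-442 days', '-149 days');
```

Applying '-442 days' to 2016-09-10: counting 442 days back gives 2015-06-26.
Applying '-149 days' to 2015-06-26: counting 149 days back gives 2015-01-28.

2015-01-28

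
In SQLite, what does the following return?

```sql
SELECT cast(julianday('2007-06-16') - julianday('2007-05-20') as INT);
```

11 days remain in May 2007 after the 20th (31 − 20).
Then 16 days into June 2007.
Total: 11 + 16 = 27.

27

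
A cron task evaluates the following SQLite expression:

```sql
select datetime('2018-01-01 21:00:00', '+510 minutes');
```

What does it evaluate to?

2018-01-02 05:30:00

510 minutes = 8h 30m; +510 minutes from 2018-01-01 21:00:00 is 2018-01-02 05:30:00 (crosses midnight).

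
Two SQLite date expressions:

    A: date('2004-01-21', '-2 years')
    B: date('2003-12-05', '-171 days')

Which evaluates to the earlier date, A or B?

A

A = 2002-01-21.
B = 2003-06-17.
A is earlier.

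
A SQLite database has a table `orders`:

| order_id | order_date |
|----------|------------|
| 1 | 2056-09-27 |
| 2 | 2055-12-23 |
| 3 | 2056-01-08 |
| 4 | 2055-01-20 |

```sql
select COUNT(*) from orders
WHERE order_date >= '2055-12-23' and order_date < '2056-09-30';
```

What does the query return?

Rows in [2055-12-23, 2056-09-30): 2056-09-27, 2055-12-23, 2056-01-08 → 3 rows.

3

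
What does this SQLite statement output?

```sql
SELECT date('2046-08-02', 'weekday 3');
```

2046-08-08

`weekday 3` advances to the next Wednesday; 2046-08-02 is a Thursday, so it moves forward to 2046-08-08.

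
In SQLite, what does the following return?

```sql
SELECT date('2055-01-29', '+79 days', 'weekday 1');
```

2055-04-19

Applying '+79 days' to 2055-01-29: counting 79 days forward gives 2055-04-18.
`weekday 1` advances to the next Monday; 2055-04-18 is a Sunday, so it moves forward to 2055-04-19.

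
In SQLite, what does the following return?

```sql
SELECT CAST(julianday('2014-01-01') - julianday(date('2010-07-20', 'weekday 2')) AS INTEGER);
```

1261

`weekday 2` advances to the next Tuesday; 2010-07-20 is already a Tuesday, so it stays at 2010-07-20.
11 days remain in July 2010 after the 20th (31 − 20).
Full months from August 2010 through December 2013 contribute their day counts.
Then 1 day into January 2014.
Total: 11 + 31 + 30 + 31 + 30 + 31 + 31 + 28 + 31 + 30 + 31 + 30 + 31 + 31 + 30 + 31 + 30 + 31 + 31 + 29 + 31 + 30 + 31 + 30 + 31 + 31 + 30 + 31 + 30 + 31 + 31 + 28 + 31 + 30 + 31 + 30 + 31 + 31 + 30 + 31 + 30 + 31 + 1 = 1261.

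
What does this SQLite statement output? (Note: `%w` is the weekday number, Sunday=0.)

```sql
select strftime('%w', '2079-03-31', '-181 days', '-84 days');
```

First apply '-181 days', '-84 days': 2079-03-31 → 2078-07-09.
2078-07-09 is a Saturday; with Sunday=0 that is 6.

6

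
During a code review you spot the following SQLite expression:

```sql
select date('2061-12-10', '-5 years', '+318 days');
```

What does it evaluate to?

2057-10-24

Adding -5 years to 2061-12-10 gives 2056-12-10.
Applying '+318 days' to 2056-12-10: counting 318 days forward gives 2057-10-24.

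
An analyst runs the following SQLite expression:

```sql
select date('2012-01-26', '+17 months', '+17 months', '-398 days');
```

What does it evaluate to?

2013-10-24

Adding +17 months to 2012-01-26 gives 2013-06-26.
Adding +17 months to 2013-06-26 gives 2014-11-26.
Applying '-398 days' to 2014-11-26: counting 398 days back gives 2013-10-24.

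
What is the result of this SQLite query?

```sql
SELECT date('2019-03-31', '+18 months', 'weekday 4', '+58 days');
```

2020-11-28

Adding +18 months to 2019-03-31 targets 2020-09-31. September 2020 has only 30 days, so SQLite normalizes the 1-day overflow forward to 2020-10-01.
`weekday 4` advances to the next Thursday; 2020-10-01 is already a Thursday, so it stays at 2020-10-01.
Applying '+58 days' to 2020-10-01: counting 58 days forward gives 2020-11-28.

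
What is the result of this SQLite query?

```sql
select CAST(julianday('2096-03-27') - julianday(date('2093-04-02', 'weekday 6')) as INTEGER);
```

`weekday 6` advances to the next Saturday; 2093-04-02 is a Thursday, so it moves forward to 2093-04-04.
26 days remain in April 2093 after the 4th (30 − 4).
Full months from May 2093 through February 2096 contribute their day counts.
Then 27 days into March 2096.
Total: 26 + 31 + 30 + 31 + 31 + 30 + 31 + 30 + 31 + 31 + 28 + 31 + 30 + 31 + 30 + 31 + 31 + 30 + 31 + 30 + 31 + 31 + 28 + 31 + 30 + 31 + 30 + 31 + 31 + 30 + 31 + 30 + 31 + 31 + 29 + 27 = 1088.

1088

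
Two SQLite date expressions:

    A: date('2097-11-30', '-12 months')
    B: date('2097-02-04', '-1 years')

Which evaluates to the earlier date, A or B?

B

A = 2096-11-30.
B = 2096-02-04.
B is earlier.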